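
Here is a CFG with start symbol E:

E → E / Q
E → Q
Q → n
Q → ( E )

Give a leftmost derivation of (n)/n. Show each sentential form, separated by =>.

E => E/Q   [E → E / Q]
E/Q => Q/Q   [E → Q]
Q/Q => (E)/Q   [Q → ( E )]
(E)/Q => (Q)/Q   [E → Q]
(Q)/Q => (n)/Q   [Q → n]
(n)/Q => (n)/n   [Q → n]

E => E/Q => Q/Q => (E)/Q => (Q)/Q => (n)/Q => (n)/n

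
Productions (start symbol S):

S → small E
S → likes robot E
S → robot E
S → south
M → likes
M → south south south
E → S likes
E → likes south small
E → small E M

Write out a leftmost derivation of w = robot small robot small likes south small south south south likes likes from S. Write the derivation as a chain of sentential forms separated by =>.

S => robot E   [S → robot E]
robot E => robot S likes   [E → S likes]
robot S likes => robot small E likes   [S → small E]
robot small E likes => robot small S likes likes   [E → S likes]
robot small S likes likes => robot small robot E likes likes   [S → robot E]
robot small robot E likes likes => robot small robot small E M likes likes   [E → small E M]
robot small robot small E M likes likes => robot small robot small likes south small M likes likes   [E → likes south small]
robot small robot small likes south small M likes likes => robot small robot small likes south small south south south likes likes   [M → south south south]

S => robot E => robot S likes => robot small E likes => robot small S likes likes => robot small robot E likes likes => robot small robot small E M likes likes => robot small robot small likes south small M likes likes => robot small robot small likes south small south south south likes likes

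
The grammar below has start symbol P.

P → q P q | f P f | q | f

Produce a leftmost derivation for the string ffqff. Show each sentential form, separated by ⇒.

P ⇒ fPf ⇒ ffPff ⇒ ffqff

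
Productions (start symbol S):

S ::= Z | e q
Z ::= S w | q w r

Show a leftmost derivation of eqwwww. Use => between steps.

S => Z   [S ::= Z]
Z => Sw   [Z ::= S w]
Sw => Zw   [S ::= Z]
Zw => Sww   [Z ::= S w]
Sww => Zww   [S ::= Z]
Zww => Swww   [Z ::= S w]
Swww => Zwww   [S ::= Z]
Zwww => Swwww   [Z ::= S w]
Swwww => eqwwww   [S ::= e q]

S => Z => Sw => Zw => Sww => Zww => Swww => Zwww => Swwww => eqwwww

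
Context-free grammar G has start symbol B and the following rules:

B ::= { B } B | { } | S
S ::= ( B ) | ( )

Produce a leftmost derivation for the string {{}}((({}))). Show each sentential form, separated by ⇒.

B ⇒ {B}B ⇒ {{}}B ⇒ {{}}S ⇒ {{}}(B) ⇒ {{}}(S) ⇒ {{}}((B)) ⇒ {{}}((S)) ⇒ {{}}(((B))) ⇒ {{}}((({})))

B ⇒ {B}B   [B ::= { B } B]
{B}B ⇒ {{}}B   [B ::= { }]
{{}}B ⇒ {{}}S   [B ::= S]
{{}}S ⇒ {{}}(B)   [S ::= ( B )]
{{}}(B) ⇒ {{}}(S)   [B ::= S]
{{}}(S) ⇒ {{}}((B))   [S ::= ( B )]
{{}}((B)) ⇒ {{}}((S))   [B ::= S]
{{}}((S)) ⇒ {{}}(((B)))   [S ::= ( B )]
{{}}(((B))) ⇒ {{}}((({})))   [B ::= { }]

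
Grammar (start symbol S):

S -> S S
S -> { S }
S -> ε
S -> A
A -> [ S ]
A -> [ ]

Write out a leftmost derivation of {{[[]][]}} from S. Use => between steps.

S => {S} => {{S}} => {{SS}} => {{AS}} => {{[S]S}} => {{[A]S}} => {{[[]]S}} => {{[[]]A}} => {{[[]][S]}} => {{[[]][]}}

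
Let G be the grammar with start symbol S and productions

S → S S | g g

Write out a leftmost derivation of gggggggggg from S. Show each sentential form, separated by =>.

S=>SS=>SSS=>SSSS=>ggSSS=>ggSSSS=>ggggSSS=>ggggggSS=>ggggggggS=>gggggggggg

S => SS   [S → S S]
SS => SSS   [S → S S]
SSS => SSSS   [S → S S]
SSSS => ggSSS   [S → g g]
ggSSS => ggSSSS   [S → S S]
ggSSSS => ggggSSS   [S → g g]
ggggSSS => ggggggSS   [S → g g]
ggggggSS => ggggggggS   [S → g g]
ggggggggS => gggggggggg   [S → g g]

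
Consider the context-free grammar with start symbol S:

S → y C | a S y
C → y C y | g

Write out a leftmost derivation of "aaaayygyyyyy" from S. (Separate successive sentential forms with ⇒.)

S⇒aSy⇒aaSyy⇒aaaSyyy⇒aaaaSyyyy⇒aaaayCyyyy⇒aaaayyCyyyyy⇒aaaayygyyyyy

S ⇒ aSy   [S → a S y]
aSy ⇒ aaSyy   [S → a S y]
aaSyy ⇒ aaaSyyy   [S → a S y]
aaaSyyy ⇒ aaaaSyyyy   [S → a S y]
aaaaSyyyy ⇒ aaaayCyyyy   [S → y C]
aaaayCyyyy ⇒ aaaayyCyyyyy   [C → y C y]
aaaayyCyyyyy ⇒ aaaayygyyyyy   [C → g]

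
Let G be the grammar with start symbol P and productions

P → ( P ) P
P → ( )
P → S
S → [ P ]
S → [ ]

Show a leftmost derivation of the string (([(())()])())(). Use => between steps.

P => (P)P => ((P)P)P => ((S)P)P => (([P])P)P => (([(P)P])P)P => (([(())P])P)P => (([(())()])P)P => (([(())()])())P => (([(())()])())()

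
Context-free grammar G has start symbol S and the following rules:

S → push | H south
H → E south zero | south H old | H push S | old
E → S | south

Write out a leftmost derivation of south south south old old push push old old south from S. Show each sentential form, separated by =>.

S => H south => south H old south => south south H old old south => south south H push S old old south => south south south H old push S old old south => south south south old old push S old old south => south south south old old push push old old south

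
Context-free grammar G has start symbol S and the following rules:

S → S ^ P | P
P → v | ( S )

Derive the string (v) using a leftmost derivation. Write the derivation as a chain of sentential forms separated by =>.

S => P   [S → P]
P => (S)   [P → ( S )]
(S) => (P)   [S → P]
(P) => (v)   [P → v]

S => P => (S) => (P) => (v)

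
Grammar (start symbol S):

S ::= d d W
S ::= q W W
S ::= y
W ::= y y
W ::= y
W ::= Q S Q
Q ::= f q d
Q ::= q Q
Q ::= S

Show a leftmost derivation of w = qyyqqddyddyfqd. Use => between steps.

S=>qWW=>qyyW=>qyyQSQ=>qyyqQSQ=>qyyqqQSQ=>qyyqqSSQ=>qyyqqddWSQ=>qyyqqddySQ=>qyyqqddyddWQ=>qyyqqddyddyQ=>qyyqqddyddyfqd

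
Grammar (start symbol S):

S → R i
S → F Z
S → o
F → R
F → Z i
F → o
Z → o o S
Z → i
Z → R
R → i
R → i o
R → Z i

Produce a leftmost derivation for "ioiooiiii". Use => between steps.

S => FZ   [S → F Z]
FZ => ZiZ   [F → Z i]
ZiZ => RiZ   [Z → R]
RiZ => ioiZ   [R → i o]
ioiZ => ioiR   [Z → R]
ioiR => ioiZi   [R → Z i]
ioiZi => ioiooSi   [Z → o o S]
ioiooSi => ioiooRii   [S → R i]
ioiooRii => ioiooZiii   [R → Z i]
ioiooZiii => ioiooiiii   [Z → i]

S=>FZ=>ZiZ=>RiZ=>ioiZ=>ioiR=>ioiZi=>ioiooSi=>ioiooRii=>ioiooZiii=>ioiooiiii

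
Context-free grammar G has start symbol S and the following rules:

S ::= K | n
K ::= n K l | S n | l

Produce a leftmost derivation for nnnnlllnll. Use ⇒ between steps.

S ⇒ K ⇒ nKl ⇒ nnKll ⇒ nnSnll ⇒ nnKnll ⇒ nnnKlnll ⇒ nnnnKllnll ⇒ nnnnlllnll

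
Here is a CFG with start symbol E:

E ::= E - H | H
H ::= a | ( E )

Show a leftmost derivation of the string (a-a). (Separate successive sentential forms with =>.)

E=>H=>(E)=>(E-H)=>(H-H)=>(a-H)=>(a-a)

E => H   [E ::= H]
H => (E)   [H ::= ( E )]
(E) => (E-H)   [E ::= E - H]
(E-H) => (H-H)   [E ::= H]
(H-H) => (a-H)   [H ::= a]
(a-H) => (a-a)   [H ::= a]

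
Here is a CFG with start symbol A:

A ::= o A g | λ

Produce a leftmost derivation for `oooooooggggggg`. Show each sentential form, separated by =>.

A => oAg => ooAgg => oooAggg => ooooAgggg => oooooAggggg => ooooooAgggggg => oooooooAggggggg => oooooooggggggg

A => oAg   [A ::= o A g]
oAg => ooAgg   [A ::= o A g]
ooAgg => oooAggg   [A ::= o A g]
oooAggg => ooooAgggg   [A ::= o A g]
ooooAgggg => oooooAggggg   [A ::= o A g]
oooooAggggg => ooooooAgggggg   [A ::= o A g]
ooooooAgggggg => oooooooAggggggg   [A ::= o A g]
oooooooAggggggg => oooooooggggggg   [A ::= λ]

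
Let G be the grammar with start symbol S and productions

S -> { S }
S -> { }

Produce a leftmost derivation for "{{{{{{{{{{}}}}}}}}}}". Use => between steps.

S=>{S}=>{{S}}=>{{{S}}}=>{{{{S}}}}=>{{{{{S}}}}}=>{{{{{{S}}}}}}=>{{{{{{{S}}}}}}}=>{{{{{{{{S}}}}}}}}=>{{{{{{{{{S}}}}}}}}}=>{{{{{{{{{{}}}}}}}}}}

S => {S}   [S -> { S }]
{S} => {{S}}   [S -> { S }]
{{S}} => {{{S}}}   [S -> { S }]
{{{S}}} => {{{{S}}}}   [S -> { S }]
{{{{S}}}} => {{{{{S}}}}}   [S -> { S }]
{{{{{S}}}}} => {{{{{{S}}}}}}   [S -> { S }]
{{{{{{S}}}}}} => {{{{{{{S}}}}}}}   [S -> { S }]
{{{{{{{S}}}}}}} => {{{{{{{{S}}}}}}}}   [S -> { S }]
{{{{{{{{S}}}}}}}} => {{{{{{{{{S}}}}}}}}}   [S -> { S }]
{{{{{{{{{S}}}}}}}}} => {{{{{{{{{{}}}}}}}}}}   [S -> { }]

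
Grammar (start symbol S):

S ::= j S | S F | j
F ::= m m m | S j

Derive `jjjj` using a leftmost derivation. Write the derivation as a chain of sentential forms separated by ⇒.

S ⇒ SF   [S ::= S F]
SF ⇒ jF   [S ::= j]
jF ⇒ jSj   [F ::= S j]
jSj ⇒ jjSj   [S ::= j S]
jjSj ⇒ jjjj   [S ::= j]

S ⇒ SF ⇒ jF ⇒ jSj ⇒ jjSj ⇒ jjjj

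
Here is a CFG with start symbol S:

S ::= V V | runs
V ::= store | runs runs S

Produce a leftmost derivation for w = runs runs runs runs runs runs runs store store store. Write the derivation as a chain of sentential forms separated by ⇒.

S ⇒ V V   [S ::= V V]
V V ⇒ runs runs S V   [V ::= runs runs S]
runs runs S V ⇒ runs runs V V V   [S ::= V V]
runs runs V V V ⇒ runs runs runs runs S V V   [V ::= runs runs S]
runs runs runs runs S V V ⇒ runs runs runs runs V V V V   [S ::= V V]
runs runs runs runs V V V V ⇒ runs runs runs runs runs runs S V V V   [V ::= runs runs S]
runs runs runs runs runs runs S V V V ⇒ runs runs runs runs runs runs runs V V V   [S ::= runs]
runs runs runs runs runs runs runs V V V ⇒ runs runs runs runs runs runs runs store V V   [V ::= store]
runs runs runs runs runs runs runs store V V ⇒ runs runs runs runs runs runs runs store store V   [V ::= store]
runs runs runs runs runs runs runs store store V ⇒ runs runs runs runs runs runs runs store store store   [V ::= store]

S ⇒ V V ⇒ runs runs S V ⇒ runs runs V V V ⇒ runs runs runs runs S V V ⇒ runs runs runs runs V V V V ⇒ runs runs runs runs runs runs S V V V ⇒ runs runs runs runs runs runs runs V V V ⇒ runs runs runs runs runs runs runs store V V ⇒ runs runs runs runs runs runs runs store store V ⇒ runs runs runs runs runs runs runs store store store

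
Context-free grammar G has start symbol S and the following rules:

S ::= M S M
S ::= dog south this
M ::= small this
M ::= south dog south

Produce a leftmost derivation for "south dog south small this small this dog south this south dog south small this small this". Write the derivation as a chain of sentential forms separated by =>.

S => M S M => south dog south S M => south dog south M S M M => south dog south small this S M M => south dog south small this M S M M M => south dog south small this small this S M M M => south dog south small this small this dog south this M M M => south dog south small this small this dog south this south dog south M M => south dog south small this small this dog south this south dog south small this M => south dog south small this small this dog south this south dog south small this small this

S => M S M   [S ::= M S M]
M S M => south dog south S M   [M ::= south dog south]
south dog south S M => south dog south M S M M   [S ::= M S M]
south dog south M S M M => south dog south small this S M M   [M ::= small this]
south dog south small this S M M => south dog south small this M S M M M   [S ::= M S M]
south dog south small this M S M M M => south dog south small this small this S M M M   [M ::= small this]
south dog south small this small this S M M M => south dog south small this small this dog south this M M M   [S ::= dog south this]
south dog south small this small this dog south this M M M => south dog south small this small this dog south this south dog south M M   [M ::= south dog south]
south dog south small this small this dog south this south dog south M M => south dog south small this small this dog south this south dog south small this M   [M ::= small this]
south dog south small this small this dog south this south dog south small this M => south dog south small this small this dog south this south dog south small this small this   [M ::= small this]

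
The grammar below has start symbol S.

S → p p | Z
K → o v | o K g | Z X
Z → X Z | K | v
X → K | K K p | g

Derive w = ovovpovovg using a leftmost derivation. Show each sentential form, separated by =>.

S=>Z=>XZ=>KKpZ=>ovKpZ=>ovovpZ=>ovovpK=>ovovpoKg=>ovovpoZXg=>ovovpovXg=>ovovpovKg=>ovovpovovg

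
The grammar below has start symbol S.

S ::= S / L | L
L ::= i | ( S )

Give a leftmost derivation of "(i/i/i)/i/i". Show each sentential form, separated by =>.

S => S/L   [S ::= S / L]
S/L => S/L/L   [S ::= S / L]
S/L/L => L/L/L   [S ::= L]
L/L/L => (S)/L/L   [L ::= ( S )]
(S)/L/L => (S/L)/L/L   [S ::= S / L]
(S/L)/L/L => (S/L/L)/L/L   [S ::= S / L]
(S/L/L)/L/L => (L/L/L)/L/L   [S ::= L]
(L/L/L)/L/L => (i/L/L)/L/L   [L ::= i]
(i/L/L)/L/L => (i/i/L)/L/L   [L ::= i]
(i/i/L)/L/L => (i/i/i)/L/L   [L ::= i]
(i/i/i)/L/L => (i/i/i)/i/L   [L ::= i]
(i/i/i)/i/L => (i/i/i)/i/i   [L ::= i]

S => S/L => S/L/L => L/L/L => (S)/L/L => (S/L)/L/L => (S/L/L)/L/L => (L/L/L)/L/L => (i/L/L)/L/L => (i/i/L)/L/L => (i/i/i)/L/L => (i/i/i)/i/L => (i/i/i)/i/i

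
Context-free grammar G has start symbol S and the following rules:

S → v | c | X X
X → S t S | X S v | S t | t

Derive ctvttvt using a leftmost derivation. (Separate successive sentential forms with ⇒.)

S⇒XX⇒StSX⇒XXtSX⇒StSXtSX⇒ctSXtSX⇒ctvXtSX⇒ctvttSX⇒ctvttvX⇒ctvttvt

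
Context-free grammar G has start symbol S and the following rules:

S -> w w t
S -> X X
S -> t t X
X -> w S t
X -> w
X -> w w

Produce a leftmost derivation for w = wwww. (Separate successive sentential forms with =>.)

S => XX => wwX => wwww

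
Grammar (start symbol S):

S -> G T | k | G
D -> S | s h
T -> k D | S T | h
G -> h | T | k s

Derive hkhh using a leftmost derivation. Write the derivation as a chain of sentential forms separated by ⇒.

S ⇒ G   [S -> G]
G ⇒ T   [G -> T]
T ⇒ ST   [T -> S T]
ST ⇒ GT   [S -> G]
GT ⇒ TT   [G -> T]
TT ⇒ hT   [T -> h]
hT ⇒ hST   [T -> S T]
hST ⇒ hGT   [S -> G]
hGT ⇒ hTT   [G -> T]
hTT ⇒ hkDT   [T -> k D]
hkDT ⇒ hkST   [D -> S]
hkST ⇒ hkGT   [S -> G]
hkGT ⇒ hkhT   [G -> h]
hkhT ⇒ hkhh   [T -> h]

S ⇒ G ⇒ T ⇒ ST ⇒ GT ⇒ TT ⇒ hT ⇒ hST ⇒ hGT ⇒ hTT ⇒ hkDT ⇒ hkST ⇒ hkGT ⇒ hkhT ⇒ hkhh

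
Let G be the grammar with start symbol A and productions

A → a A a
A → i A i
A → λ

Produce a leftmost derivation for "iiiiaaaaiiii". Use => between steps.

A => iAi   [A → i A i]
iAi => iiAii   [A → i A i]
iiAii => iiiAiii   [A → i A i]
iiiAiii => iiiiAiiii   [A → i A i]
iiiiAiiii => iiiiaAaiiii   [A → a A a]
iiiiaAaiiii => iiiiaaAaaiiii   [A → a A a]
iiiiaaAaaiiii => iiiiaaaaiiii   [A → λ]

A => iAi => iiAii => iiiAiii => iiiiAiiii => iiiiaAaiiii => iiiiaaAaaiiii => iiiiaaaaiiii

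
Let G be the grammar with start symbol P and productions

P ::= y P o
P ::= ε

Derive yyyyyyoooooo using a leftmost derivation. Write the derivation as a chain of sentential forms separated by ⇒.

P ⇒ yPo   [P ::= y P o]
yPo ⇒ yyPoo   [P ::= y P o]
yyPoo ⇒ yyyPooo   [P ::= y P o]
yyyPooo ⇒ yyyyPoooo   [P ::= y P o]
yyyyPoooo ⇒ yyyyyPooooo   [P ::= y P o]
yyyyyPooooo ⇒ yyyyyyPoooooo   [P ::= y P o]
yyyyyyPoooooo ⇒ yyyyyyoooooo   [P ::= ε]

P ⇒ yPo ⇒ yyPoo ⇒ yyyPooo ⇒ yyyyPoooo ⇒ yyyyyPooooo ⇒ yyyyyyPoooooo ⇒ yyyyyyoooooo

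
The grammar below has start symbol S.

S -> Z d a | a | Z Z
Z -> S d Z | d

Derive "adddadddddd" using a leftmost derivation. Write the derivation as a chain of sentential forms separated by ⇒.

S ⇒ ZZ   [S -> Z Z]
ZZ ⇒ SdZZ   [Z -> S d Z]
SdZZ ⇒ ZZdZZ   [S -> Z Z]
ZZdZZ ⇒ SdZZdZZ   [Z -> S d Z]
SdZZdZZ ⇒ adZZdZZ   [S -> a]
adZZdZZ ⇒ adSdZZdZZ   [Z -> S d Z]
adSdZZdZZ ⇒ adZdadZZdZZ   [S -> Z d a]
adZdadZZdZZ ⇒ adddadZZdZZ   [Z -> d]
adddadZZdZZ ⇒ adddaddZdZZ   [Z -> d]
adddaddZdZZ ⇒ adddaddddZZ   [Z -> d]
adddaddddZZ ⇒ adddadddddZ   [Z -> d]
adddadddddZ ⇒ adddadddddd   [Z -> d]

S ⇒ ZZ ⇒ SdZZ ⇒ ZZdZZ ⇒ SdZZdZZ ⇒ adZZdZZ ⇒ adSdZZdZZ ⇒ adZdadZZdZZ ⇒ adddadZZdZZ ⇒ adddaddZdZZ ⇒ adddaddddZZ ⇒ adddadddddZ ⇒ adddadddddd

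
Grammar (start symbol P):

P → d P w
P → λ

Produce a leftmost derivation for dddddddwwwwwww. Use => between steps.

P => dPw => ddPww => dddPwww => ddddPwwww => dddddPwwwww => ddddddPwwwwww => dddddddPwwwwwww => dddddddwwwwwww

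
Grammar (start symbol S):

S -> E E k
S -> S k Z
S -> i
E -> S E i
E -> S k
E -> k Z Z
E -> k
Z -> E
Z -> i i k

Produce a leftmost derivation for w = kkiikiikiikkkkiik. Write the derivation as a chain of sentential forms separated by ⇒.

S ⇒ SkZ ⇒ EEkkZ ⇒ kZZEkkZ ⇒ kEZEkkZ ⇒ kkZZZEkkZ ⇒ kkiikZZEkkZ ⇒ kkiikiikZEkkZ ⇒ kkiikiikiikEkkZ ⇒ kkiikiikiikkkkZ ⇒ kkiikiikiikkkkiik

S ⇒ SkZ   [S -> S k Z]
SkZ ⇒ EEkkZ   [S -> E E k]
EEkkZ ⇒ kZZEkkZ   [E -> k Z Z]
kZZEkkZ ⇒ kEZEkkZ   [Z -> E]
kEZEkkZ ⇒ kkZZZEkkZ   [E -> k Z Z]
kkZZZEkkZ ⇒ kkiikZZEkkZ   [Z -> i i k]
kkiikZZEkkZ ⇒ kkiikiikZEkkZ   [Z -> i i k]
kkiikiikZEkkZ ⇒ kkiikiikiikEkkZ   [Z -> i i k]
kkiikiikiikEkkZ ⇒ kkiikiikiikkkkZ   [E -> k]
kkiikiikiikkkkZ ⇒ kkiikiikiikkkkiik   [Z -> i i k]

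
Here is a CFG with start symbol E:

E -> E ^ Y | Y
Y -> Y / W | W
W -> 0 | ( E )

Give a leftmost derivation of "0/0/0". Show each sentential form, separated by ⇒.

E⇒Y⇒Y/W⇒Y/W/W⇒W/W/W⇒0/W/W⇒0/0/W⇒0/0/0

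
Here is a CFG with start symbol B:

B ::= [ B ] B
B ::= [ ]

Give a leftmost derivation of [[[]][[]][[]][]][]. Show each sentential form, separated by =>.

B => [B]B   [B ::= [ B ] B]
[B]B => [[B]B]B   [B ::= [ B ] B]
[[B]B]B => [[[]]B]B   [B ::= [ ]]
[[[]]B]B => [[[]][B]B]B   [B ::= [ B ] B]
[[[]][B]B]B => [[[]][[]]B]B   [B ::= [ ]]
[[[]][[]]B]B => [[[]][[]][B]B]B   [B ::= [ B ] B]
[[[]][[]][B]B]B => [[[]][[]][[]]B]B   [B ::= [ ]]
[[[]][[]][[]]B]B => [[[]][[]][[]][]]B   [B ::= [ ]]
[[[]][[]][[]][]]B => [[[]][[]][[]][]][]   [B ::= [ ]]

B => [B]B => [[B]B]B => [[[]]B]B => [[[]][B]B]B => [[[]][[]]B]B => [[[]][[]][B]B]B => [[[]][[]][[]]B]B => [[[]][[]][[]][]]B => [[[]][[]][[]][]][]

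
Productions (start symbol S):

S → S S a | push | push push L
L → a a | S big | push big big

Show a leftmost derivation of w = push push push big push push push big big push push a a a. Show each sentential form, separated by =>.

S => S S a => push push L S a => push push S big S a => push push push big S a => push push push big S S a a => push push push big push push L S a a => push push push big push push push big big S a a => push push push big push push push big big S S a a a => push push push big push push push big big push S a a a => push push push big push push push big big push push a a a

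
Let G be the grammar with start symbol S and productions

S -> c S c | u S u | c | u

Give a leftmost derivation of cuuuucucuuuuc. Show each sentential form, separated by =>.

S => cSc => cuSuc => cuuSuuc => cuuuSuuuc => cuuuuSuuuuc => cuuuucScuuuuc => cuuuucucuuuuc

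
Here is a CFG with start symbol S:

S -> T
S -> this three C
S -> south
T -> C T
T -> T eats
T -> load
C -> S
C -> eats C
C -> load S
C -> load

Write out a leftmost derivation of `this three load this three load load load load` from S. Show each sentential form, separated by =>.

S => this three C   [S -> this three C]
this three C => this three S   [C -> S]
this three S => this three T   [S -> T]
this three T => this three C T   [T -> C T]
this three C T => this three S T   [C -> S]
this three S T => this three T T   [S -> T]
this three T T => this three C T T   [T -> C T]
this three C T T => this three load S T T   [C -> load S]
this three load S T T => this three load this three C T T   [S -> this three C]
this three load this three C T T => this three load this three load T T   [C -> load]
this three load this three load T T => this three load this three load C T T   [T -> C T]
this three load this three load C T T => this three load this three load load T T   [C -> load]
this three load this three load load T T => this three load this three load load load T   [T -> load]
this three load this three load load load T => this three load this three load load load load   [T -> load]

S => this three C => this three S => this three T => this three C T => this three S T => this three T T => this three C T T => this three load S T T => this three load this three C T T => this three load this three load T T => this three load this three load C T T => this three load this three load load T T => this three load this three load load load T => this three load this three load load load load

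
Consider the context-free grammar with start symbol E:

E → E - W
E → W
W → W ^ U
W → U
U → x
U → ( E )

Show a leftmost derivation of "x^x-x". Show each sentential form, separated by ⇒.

E ⇒ E-W ⇒ W-W ⇒ W^U-W ⇒ U^U-W ⇒ x^U-W ⇒ x^x-W ⇒ x^x-U ⇒ x^x-x

E ⇒ E-W   [E → E - W]
E-W ⇒ W-W   [E → W]
W-W ⇒ W^U-W   [W → W ^ U]
W^U-W ⇒ U^U-W   [W → U]
U^U-W ⇒ x^U-W   [U → x]
x^U-W ⇒ x^x-W   [U → x]
x^x-W ⇒ x^x-U   [W → U]
x^x-U ⇒ x^x-x   [U → x]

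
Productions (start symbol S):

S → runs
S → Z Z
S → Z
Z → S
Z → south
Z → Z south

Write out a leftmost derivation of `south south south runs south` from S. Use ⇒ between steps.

S ⇒ Z ⇒ Z south ⇒ S south ⇒ Z Z south ⇒ Z south Z south ⇒ Z south south Z south ⇒ south south south Z south ⇒ south south south S south ⇒ south south south runs south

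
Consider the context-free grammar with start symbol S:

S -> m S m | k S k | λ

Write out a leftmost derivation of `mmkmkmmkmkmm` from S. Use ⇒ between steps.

S⇒mSm⇒mmSmm⇒mmkSkmm⇒mmkmSmkmm⇒mmkmkSkmkmm⇒mmkmkmSmkmkmm⇒mmkmkmmkmkmm

S ⇒ mSm   [S -> m S m]
mSm ⇒ mmSmm   [S -> m S m]
mmSmm ⇒ mmkSkmm   [S -> k S k]
mmkSkmm ⇒ mmkmSmkmm   [S -> m S m]
mmkmSmkmm ⇒ mmkmkSkmkmm   [S -> k S k]
mmkmkSkmkmm ⇒ mmkmkmSmkmkmm   [S -> m S m]
mmkmkmSmkmkmm ⇒ mmkmkmmkmkmm   [S -> λ]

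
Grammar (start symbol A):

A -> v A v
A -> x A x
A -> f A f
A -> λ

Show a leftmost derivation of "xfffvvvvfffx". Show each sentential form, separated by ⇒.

A ⇒ xAx   [A -> x A x]
xAx ⇒ xfAfx   [A -> f A f]
xfAfx ⇒ xffAffx   [A -> f A f]
xffAffx ⇒ xfffAfffx   [A -> f A f]
xfffAfffx ⇒ xfffvAvfffx   [A -> v A v]
xfffvAvfffx ⇒ xfffvvAvvfffx   [A -> v A v]
xfffvvAvvfffx ⇒ xfffvvvvfffx   [A -> λ]

A ⇒ xAx ⇒ xfAfx ⇒ xffAffx ⇒ xfffAfffx ⇒ xfffvAvfffx ⇒ xfffvvAvvfffx ⇒ xfffvvvvfffx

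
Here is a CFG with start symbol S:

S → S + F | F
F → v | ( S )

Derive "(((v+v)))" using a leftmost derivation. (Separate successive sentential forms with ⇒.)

S ⇒ F ⇒ (S) ⇒ (F) ⇒ ((S)) ⇒ ((F)) ⇒ (((S))) ⇒ (((S+F))) ⇒ (((F+F))) ⇒ (((v+F))) ⇒ (((v+v)))

S ⇒ F   [S → F]
F ⇒ (S)   [F → ( S )]
(S) ⇒ (F)   [S → F]
(F) ⇒ ((S))   [F → ( S )]
((S)) ⇒ ((F))   [S → F]
((F)) ⇒ (((S)))   [F → ( S )]
(((S))) ⇒ (((S+F)))   [S → S + F]
(((S+F))) ⇒ (((F+F)))   [S → F]
(((F+F))) ⇒ (((v+F)))   [F → v]
(((v+F))) ⇒ (((v+v)))   [F → v]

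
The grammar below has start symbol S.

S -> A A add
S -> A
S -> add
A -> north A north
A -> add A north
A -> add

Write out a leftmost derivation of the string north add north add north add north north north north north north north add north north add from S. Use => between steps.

S => A A add => north A north A add => north add A north north A add => north add north A north north north A add => north add north add A north north north north A add => north add north add north A north north north north north A add => north add north add north add north north north north north A add => north add north add north add north north north north north north A north add => north add north add north add north north north north north north north A north north add => north add north add north add north north north north north north north add north north add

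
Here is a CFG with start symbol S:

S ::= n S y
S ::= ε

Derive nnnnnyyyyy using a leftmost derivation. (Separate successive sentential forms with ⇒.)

S ⇒ nSy   [S ::= n S y]
nSy ⇒ nnSyy   [S ::= n S y]
nnSyy ⇒ nnnSyyy   [S ::= n S y]
nnnSyyy ⇒ nnnnSyyyy   [S ::= n S y]
nnnnSyyyy ⇒ nnnnnSyyyyy   [S ::= n S y]
nnnnnSyyyyy ⇒ nnnnnyyyyy   [S ::= ε]

S ⇒ nSy ⇒ nnSyy ⇒ nnnSyyy ⇒ nnnnSyyyy ⇒ nnnnnSyyyyy ⇒ nnnnnyyyyy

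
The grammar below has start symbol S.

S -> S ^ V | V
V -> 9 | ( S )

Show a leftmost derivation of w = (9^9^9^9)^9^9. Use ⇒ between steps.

S ⇒ S^V   [S -> S ^ V]
S^V ⇒ S^V^V   [S -> S ^ V]
S^V^V ⇒ V^V^V   [S -> V]
V^V^V ⇒ (S)^V^V   [V -> ( S )]
(S)^V^V ⇒ (S^V)^V^V   [S -> S ^ V]
(S^V)^V^V ⇒ (S^V^V)^V^V   [S -> S ^ V]
(S^V^V)^V^V ⇒ (S^V^V^V)^V^V   [S -> S ^ V]
(S^V^V^V)^V^V ⇒ (V^V^V^V)^V^V   [S -> V]
(V^V^V^V)^V^V ⇒ (9^V^V^V)^V^V   [V -> 9]
(9^V^V^V)^V^V ⇒ (9^9^V^V)^V^V   [V -> 9]
(9^9^V^V)^V^V ⇒ (9^9^9^V)^V^V   [V -> 9]
(9^9^9^V)^V^V ⇒ (9^9^9^9)^V^V   [V -> 9]
(9^9^9^9)^V^V ⇒ (9^9^9^9)^9^V   [V -> 9]
(9^9^9^9)^9^V ⇒ (9^9^9^9)^9^9   [V -> 9]

S⇒S^V⇒S^V^V⇒V^V^V⇒(S)^V^V⇒(S^V)^V^V⇒(S^V^V)^V^V⇒(S^V^V^V)^V^V⇒(V^V^V^V)^V^V⇒(9^V^V^V)^V^V⇒(9^9^V^V)^V^V⇒(9^9^9^V)^V^V⇒(9^9^9^9)^V^V⇒(9^9^9^9)^9^V⇒(9^9^9^9)^9^9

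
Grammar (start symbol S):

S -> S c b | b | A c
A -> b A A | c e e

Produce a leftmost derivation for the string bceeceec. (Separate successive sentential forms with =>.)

S => Ac   [S -> A c]
Ac => bAAc   [A -> b A A]
bAAc => bceeAc   [A -> c e e]
bceeAc => bceeceec   [A -> c e e]

S => Ac => bAAc => bceeAc => bceeceec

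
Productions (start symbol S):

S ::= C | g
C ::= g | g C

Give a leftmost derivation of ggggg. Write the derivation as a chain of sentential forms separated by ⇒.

S ⇒ C   [S ::= C]
C ⇒ gC   [C ::= g C]
gC ⇒ ggC   [C ::= g C]
ggC ⇒ gggC   [C ::= g C]
gggC ⇒ ggggC   [C ::= g C]
ggggC ⇒ ggggg   [C ::= g]

S ⇒ C ⇒ gC ⇒ ggC ⇒ gggC ⇒ ggggC ⇒ ggggg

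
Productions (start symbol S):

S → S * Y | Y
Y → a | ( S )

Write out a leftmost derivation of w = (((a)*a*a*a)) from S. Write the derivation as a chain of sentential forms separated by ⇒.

S ⇒ Y   [S → Y]
Y ⇒ (S)   [Y → ( S )]
(S) ⇒ (Y)   [S → Y]
(Y) ⇒ ((S))   [Y → ( S )]
((S)) ⇒ ((S*Y))   [S → S * Y]
((S*Y)) ⇒ ((S*Y*Y))   [S → S * Y]
((S*Y*Y)) ⇒ ((S*Y*Y*Y))   [S → S * Y]
((S*Y*Y*Y)) ⇒ ((Y*Y*Y*Y))   [S → Y]
((Y*Y*Y*Y)) ⇒ (((S)*Y*Y*Y))   [Y → ( S )]
(((S)*Y*Y*Y)) ⇒ (((Y)*Y*Y*Y))   [S → Y]
(((Y)*Y*Y*Y)) ⇒ (((a)*Y*Y*Y))   [Y → a]
(((a)*Y*Y*Y)) ⇒ (((a)*a*Y*Y))   [Y → a]
(((a)*a*Y*Y)) ⇒ (((a)*a*a*Y))   [Y → a]
(((a)*a*a*Y)) ⇒ (((a)*a*a*a))   [Y → a]

S ⇒ Y ⇒ (S) ⇒ (Y) ⇒ ((S)) ⇒ ((S*Y)) ⇒ ((S*Y*Y)) ⇒ ((S*Y*Y*Y)) ⇒ ((Y*Y*Y*Y)) ⇒ (((S)*Y*Y*Y)) ⇒ (((Y)*Y*Y*Y)) ⇒ (((a)*Y*Y*Y)) ⇒ (((a)*a*Y*Y)) ⇒ (((a)*a*a*Y)) ⇒ (((a)*a*a*a))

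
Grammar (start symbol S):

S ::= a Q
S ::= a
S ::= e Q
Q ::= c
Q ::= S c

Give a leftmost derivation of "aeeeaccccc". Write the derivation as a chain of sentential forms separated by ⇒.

S⇒aQ⇒aSc⇒aeQc⇒aeScc⇒aeeQcc⇒aeeSccc⇒aeeeQccc⇒aeeeScccc⇒aeeeaQcccc⇒aeeeaccccc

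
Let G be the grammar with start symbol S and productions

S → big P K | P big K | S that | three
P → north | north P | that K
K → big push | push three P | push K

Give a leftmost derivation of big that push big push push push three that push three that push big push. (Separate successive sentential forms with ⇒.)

S ⇒ big P K ⇒ big that K K ⇒ big that push K K ⇒ big that push big push K ⇒ big that push big push push K ⇒ big that push big push push push three P ⇒ big that push big push push push three that K ⇒ big that push big push push push three that push three P ⇒ big that push big push push push three that push three that K ⇒ big that push big push push push three that push three that push K ⇒ big that push big push push push three that push three that push big push

S ⇒ big P K   [S → big P K]
big P K ⇒ big that K K   [P → that K]
big that K K ⇒ big that push K K   [K → push K]
big that push K K ⇒ big that push big push K   [K → big push]
big that push big push K ⇒ big that push big push push K   [K → push K]
big that push big push push K ⇒ big that push big push push push three P   [K → push three P]
big that push big push push push three P ⇒ big that push big push push push three that K   [P → that K]
big that push big push push push three that K ⇒ big that push big push push push three that push three P   [K → push three P]
big that push big push push push three that push three P ⇒ big that push big push push push three that push three that K   [P → that K]
big that push big push push push three that push three that K ⇒ big that push big push push push three that push three that push K   [K → push K]
big that push big push push push three that push three that push K ⇒ big that push big push push push three that push three that push big push   [K → big push]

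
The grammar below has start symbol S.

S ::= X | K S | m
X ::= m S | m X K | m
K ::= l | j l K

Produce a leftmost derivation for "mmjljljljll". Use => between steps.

S => X => mXK => mmK => mmjlK => mmjljlK => mmjljljlK => mmjljljljlK => mmjljljljll

S => X   [S ::= X]
X => mXK   [X ::= m X K]
mXK => mmK   [X ::= m]
mmK => mmjlK   [K ::= j l K]
mmjlK => mmjljlK   [K ::= j l K]
mmjljlK => mmjljljlK   [K ::= j l K]
mmjljljlK => mmjljljljlK   [K ::= j l K]
mmjljljljlK => mmjljljljll   [K ::= l]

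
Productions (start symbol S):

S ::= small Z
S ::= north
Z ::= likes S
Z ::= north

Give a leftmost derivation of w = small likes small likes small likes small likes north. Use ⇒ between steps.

S ⇒ small Z ⇒ small likes S ⇒ small likes small Z ⇒ small likes small likes S ⇒ small likes small likes small Z ⇒ small likes small likes small likes S ⇒ small likes small likes small likes small Z ⇒ small likes small likes small likes small likes S ⇒ small likes small likes small likes small likes north

S ⇒ small Z   [S ::= small Z]
small Z ⇒ small likes S   [Z ::= likes S]
small likes S ⇒ small likes small Z   [S ::= small Z]
small likes small Z ⇒ small likes small likes S   [Z ::= likes S]
small likes small likes S ⇒ small likes small likes small Z   [S ::= small Z]
small likes small likes small Z ⇒ small likes small likes small likes S   [Z ::= likes S]
small likes small likes small likes S ⇒ small likes small likes small likes small Z   [S ::= small Z]
small likes small likes small likes small Z ⇒ small likes small likes small likes small likes S   [Z ::= likes S]
small likes small likes small likes small likes S ⇒ small likes small likes small likes small likes north   [S ::= north]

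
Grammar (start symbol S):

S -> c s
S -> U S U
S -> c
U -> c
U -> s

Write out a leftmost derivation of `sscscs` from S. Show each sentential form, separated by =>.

S => USU   [S -> U S U]
USU => sSU   [U -> s]
sSU => sUSUU   [S -> U S U]
sUSUU => ssSUU   [U -> s]
ssSUU => sscsUU   [S -> c s]
sscsUU => sscscU   [U -> c]
sscscU => sscscs   [U -> s]

S => USU => sSU => sUSUU => ssSUU => sscsUU => sscscU => sscscs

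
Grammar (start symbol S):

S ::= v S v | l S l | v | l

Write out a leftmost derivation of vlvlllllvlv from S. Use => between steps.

S => vSv   [S ::= v S v]
vSv => vlSlv   [S ::= l S l]
vlSlv => vlvSvlv   [S ::= v S v]
vlvSvlv => vlvlSlvlv   [S ::= l S l]
vlvlSlvlv => vlvllSllvlv   [S ::= l S l]
vlvllSllvlv => vlvlllllvlv   [S ::= l]

S => vSv => vlSlv => vlvSvlv => vlvlSlvlv => vlvllSllvlv => vlvlllllvlv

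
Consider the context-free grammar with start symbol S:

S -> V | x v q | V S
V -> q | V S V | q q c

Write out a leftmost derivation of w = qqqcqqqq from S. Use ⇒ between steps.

S ⇒ VS ⇒ VSVS ⇒ qSVS ⇒ qVSVS ⇒ qqqcSVS ⇒ qqqcVSVS ⇒ qqqcqSVS ⇒ qqqcqVVS ⇒ qqqcqqVS ⇒ qqqcqqqS ⇒ qqqcqqqV ⇒ qqqcqqqq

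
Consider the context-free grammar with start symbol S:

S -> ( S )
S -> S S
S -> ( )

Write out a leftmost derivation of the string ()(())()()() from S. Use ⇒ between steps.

S ⇒ SS   [S -> S S]
SS ⇒ SSS   [S -> S S]
SSS ⇒ SSSS   [S -> S S]
SSSS ⇒ ()SSS   [S -> ( )]
()SSS ⇒ ()SSSS   [S -> S S]
()SSSS ⇒ ()(S)SSS   [S -> ( S )]
()(S)SSS ⇒ ()(())SSS   [S -> ( )]
()(())SSS ⇒ ()(())()SS   [S -> ( )]
()(())()SS ⇒ ()(())()()S   [S -> ( )]
()(())()()S ⇒ ()(())()()()   [S -> ( )]

S ⇒ SS ⇒ SSS ⇒ SSSS ⇒ ()SSS ⇒ ()SSSS ⇒ ()(S)SSS ⇒ ()(())SSS ⇒ ()(())()SS ⇒ ()(())()()S ⇒ ()(())()()()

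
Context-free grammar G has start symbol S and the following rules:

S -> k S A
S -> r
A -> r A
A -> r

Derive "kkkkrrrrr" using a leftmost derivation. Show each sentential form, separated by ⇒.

S ⇒ kSA ⇒ kkSAA ⇒ kkkSAAA ⇒ kkkkSAAAA ⇒ kkkkrAAAA ⇒ kkkkrrAAA ⇒ kkkkrrrAA ⇒ kkkkrrrrA ⇒ kkkkrrrrr

S ⇒ kSA   [S -> k S A]
kSA ⇒ kkSAA   [S -> k S A]
kkSAA ⇒ kkkSAAA   [S -> k S A]
kkkSAAA ⇒ kkkkSAAAA   [S -> k S A]
kkkkSAAAA ⇒ kkkkrAAAA   [S -> r]
kkkkrAAAA ⇒ kkkkrrAAA   [A -> r]
kkkkrrAAA ⇒ kkkkrrrAA   [A -> r]
kkkkrrrAA ⇒ kkkkrrrrA   [A -> r]
kkkkrrrrA ⇒ kkkkrrrrr   [A -> r]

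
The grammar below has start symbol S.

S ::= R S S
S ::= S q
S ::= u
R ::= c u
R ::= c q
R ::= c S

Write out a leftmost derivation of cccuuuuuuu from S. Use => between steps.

S => RSS => cSSS => cRSSSS => ccSSSSS => ccRSSSSSS => cccuSSSSSS => cccuuSSSSS => cccuuuSSSS => cccuuuuSSS => cccuuuuuSS => cccuuuuuuS => cccuuuuuuu

S => RSS   [S ::= R S S]
RSS => cSSS   [R ::= c S]
cSSS => cRSSSS   [S ::= R S S]
cRSSSS => ccSSSSS   [R ::= c S]
ccSSSSS => ccRSSSSSS   [S ::= R S S]
ccRSSSSSS => cccuSSSSSS   [R ::= c u]
cccuSSSSSS => cccuuSSSSS   [S ::= u]
cccuuSSSSS => cccuuuSSSS   [S ::= u]
cccuuuSSSS => cccuuuuSSS   [S ::= u]
cccuuuuSSS => cccuuuuuSS   [S ::= u]
cccuuuuuSS => cccuuuuuuS   [S ::= u]
cccuuuuuuS => cccuuuuuuu   [S ::= u]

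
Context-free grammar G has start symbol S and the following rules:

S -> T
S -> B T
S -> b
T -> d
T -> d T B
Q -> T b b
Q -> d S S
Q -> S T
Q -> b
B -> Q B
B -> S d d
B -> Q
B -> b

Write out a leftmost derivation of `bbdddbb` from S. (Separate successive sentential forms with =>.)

S=>BT=>QBT=>bBT=>bbT=>bbdTB=>bbddTBB=>bbdddBB=>bbdddbB=>bbdddbb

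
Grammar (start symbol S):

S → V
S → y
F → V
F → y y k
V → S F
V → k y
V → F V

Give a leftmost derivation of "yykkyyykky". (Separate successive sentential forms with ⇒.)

S⇒V⇒FV⇒VV⇒SFV⇒VFV⇒FVFV⇒yykVFV⇒yykkyFV⇒yykkyyykV⇒yykkyyykky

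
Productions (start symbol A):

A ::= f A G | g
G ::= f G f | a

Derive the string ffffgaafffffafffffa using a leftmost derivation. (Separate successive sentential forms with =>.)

A => fAG   [A ::= f A G]
fAG => ffAGG   [A ::= f A G]
ffAGG => fffAGGG   [A ::= f A G]
fffAGGG => ffffAGGGG   [A ::= f A G]
ffffAGGGG => ffffgGGGG   [A ::= g]
ffffgGGGG => ffffgaGGG   [G ::= a]
ffffgaGGG => ffffgaaGG   [G ::= a]
ffffgaaGG => ffffgaafGfG   [G ::= f G f]
ffffgaafGfG => ffffgaaffGffG   [G ::= f G f]
ffffgaaffGffG => ffffgaafffGfffG   [G ::= f G f]
ffffgaafffGfffG => ffffgaaffffGffffG   [G ::= f G f]
ffffgaaffffGffffG => ffffgaafffffGfffffG   [G ::= f G f]
ffffgaafffffGfffffG => ffffgaafffffafffffG   [G ::= a]
ffffgaafffffafffffG => ffffgaafffffafffffa   [G ::= a]

A => fAG => ffAGG => fffAGGG => ffffAGGGG => ffffgGGGG => ffffgaGGG => ffffgaaGG => ffffgaafGfG => ffffgaaffGffG => ffffgaafffGfffG => ffffgaaffffGffffG => ffffgaafffffGfffffG => ffffgaafffffafffffG => ffffgaafffffafffffa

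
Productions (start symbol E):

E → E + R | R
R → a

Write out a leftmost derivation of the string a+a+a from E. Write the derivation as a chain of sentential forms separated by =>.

E => E+R => E+R+R => R+R+R => a+R+R => a+a+R => a+a+a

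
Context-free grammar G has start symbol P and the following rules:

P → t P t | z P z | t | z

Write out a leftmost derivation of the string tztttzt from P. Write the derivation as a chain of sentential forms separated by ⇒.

P⇒tPt⇒tzPzt⇒tztPtzt⇒tztttzt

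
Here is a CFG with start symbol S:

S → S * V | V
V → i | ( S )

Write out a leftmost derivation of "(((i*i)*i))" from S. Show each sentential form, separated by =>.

S => V   [S → V]
V => (S)   [V → ( S )]
(S) => (V)   [S → V]
(V) => ((S))   [V → ( S )]
((S)) => ((S*V))   [S → S * V]
((S*V)) => ((V*V))   [S → V]
((V*V)) => (((S)*V))   [V → ( S )]
(((S)*V)) => (((S*V)*V))   [S → S * V]
(((S*V)*V)) => (((V*V)*V))   [S → V]
(((V*V)*V)) => (((i*V)*V))   [V → i]
(((i*V)*V)) => (((i*i)*V))   [V → i]
(((i*i)*V)) => (((i*i)*i))   [V → i]

S => V => (S) => (V) => ((S)) => ((S*V)) => ((V*V)) => (((S)*V)) => (((S*V)*V)) => (((V*V)*V)) => (((i*V)*V)) => (((i*i)*V)) => (((i*i)*i))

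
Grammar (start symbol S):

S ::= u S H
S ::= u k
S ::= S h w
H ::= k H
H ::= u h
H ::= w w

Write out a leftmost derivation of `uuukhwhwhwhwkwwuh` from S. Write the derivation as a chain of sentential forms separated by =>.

S => uSH => uuSHH => uuShwHH => uuShwhwHH => uuShwhwhwHH => uuShwhwhwhwHH => uuukhwhwhwhwHH => uuukhwhwhwhwkHH => uuukhwhwhwhwkwwH => uuukhwhwhwhwkwwuh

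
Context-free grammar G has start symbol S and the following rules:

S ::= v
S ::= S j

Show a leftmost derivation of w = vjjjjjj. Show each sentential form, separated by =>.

S => Sj => Sjj => Sjjj => Sjjjj => Sjjjjj => Sjjjjjj => vjjjjjj

S => Sj   [S ::= S j]
Sj => Sjj   [S ::= S j]
Sjj => Sjjj   [S ::= S j]
Sjjj => Sjjjj   [S ::= S j]
Sjjjj => Sjjjjj   [S ::= S j]
Sjjjjj => Sjjjjjj   [S ::= S j]
Sjjjjjj => vjjjjjj   [S ::= v]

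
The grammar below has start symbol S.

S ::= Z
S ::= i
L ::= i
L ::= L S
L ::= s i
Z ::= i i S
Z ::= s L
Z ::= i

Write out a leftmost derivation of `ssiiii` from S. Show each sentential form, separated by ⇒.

S ⇒ Z ⇒ sL ⇒ sLS ⇒ sLSS ⇒ sLSSS ⇒ ssiSSS ⇒ ssiiSS ⇒ ssiiiS ⇒ ssiiii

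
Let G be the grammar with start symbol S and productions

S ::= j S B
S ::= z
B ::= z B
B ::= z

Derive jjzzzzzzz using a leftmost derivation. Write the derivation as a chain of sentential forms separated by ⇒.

S ⇒ jSB ⇒ jjSBB ⇒ jjzBB ⇒ jjzzBB ⇒ jjzzzBB ⇒ jjzzzzB ⇒ jjzzzzzB ⇒ jjzzzzzzB ⇒ jjzzzzzzz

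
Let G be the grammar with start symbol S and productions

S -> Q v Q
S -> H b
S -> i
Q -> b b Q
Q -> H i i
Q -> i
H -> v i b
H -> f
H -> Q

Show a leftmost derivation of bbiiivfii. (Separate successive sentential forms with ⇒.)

S⇒QvQ⇒HiivQ⇒QiivQ⇒bbQiivQ⇒bbiiivQ⇒bbiiivHii⇒bbiiivfii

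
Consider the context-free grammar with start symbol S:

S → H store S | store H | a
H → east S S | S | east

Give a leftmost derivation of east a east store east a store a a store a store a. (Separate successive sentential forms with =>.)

S => H store S => east S S store S => east a S store S => east a H store S store S => east a east store S store S => east a east store H store S store S => east a east store east S S store S store S => east a east store east H store S S store S store S => east a east store east S store S S store S store S => east a east store east a store S S store S store S => east a east store east a store a S store S store S => east a east store east a store a a store S store S => east a east store east a store a a store a store S => east a east store east a store a a store a store a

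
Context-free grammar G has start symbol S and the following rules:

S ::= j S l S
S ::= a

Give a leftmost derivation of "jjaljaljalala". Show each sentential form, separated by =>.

S => jSlS   [S ::= j S l S]
jSlS => jjSlSlS   [S ::= j S l S]
jjSlSlS => jjalSlS   [S ::= a]
jjalSlS => jjaljSlSlS   [S ::= j S l S]
jjaljSlSlS => jjaljalSlS   [S ::= a]
jjaljalSlS => jjaljaljSlSlS   [S ::= j S l S]
jjaljaljSlSlS => jjaljaljalSlS   [S ::= a]
jjaljaljalSlS => jjaljaljalalS   [S ::= a]
jjaljaljalalS => jjaljaljalala   [S ::= a]

S=>jSlS=>jjSlSlS=>jjalSlS=>jjaljSlSlS=>jjaljalSlS=>jjaljaljSlSlS=>jjaljaljalSlS=>jjaljaljalalS=>jjaljaljalala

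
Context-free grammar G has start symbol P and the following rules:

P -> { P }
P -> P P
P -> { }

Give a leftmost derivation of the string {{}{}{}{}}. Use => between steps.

P => {P} => {PP} => {{}P} => {{}PP} => {{}{}P} => {{}{}PP} => {{}{}{}P} => {{}{}{}{}}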